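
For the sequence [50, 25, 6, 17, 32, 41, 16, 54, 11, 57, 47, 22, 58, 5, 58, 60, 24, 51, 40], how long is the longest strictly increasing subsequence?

8

Scanning left to right, the best length ending at each element is: 50→1, 25→1, 6→1, 17→2, 32→3, 41→4, 16→2, 54→5, 11→2, 57→6, 47→5, 22→3, 58→7, 5→1, 58→7, 60→8, 24→4, 51→6, 40→5.
So the longest increasing subsequence has length 8, e.g. 6, 17, 32, 41, 54, 57, 58, 60.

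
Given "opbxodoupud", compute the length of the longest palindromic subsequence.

5

Using dp[i][j] = 2 + dp[i+1][j−1] if the ends match, else max(dp[i+1][j], dp[i][j−1]):
dp[1][11] = 5. A witness is dupud at positions 6,8,9,10,11.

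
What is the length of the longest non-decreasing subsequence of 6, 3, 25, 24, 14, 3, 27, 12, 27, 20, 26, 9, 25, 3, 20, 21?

One longest non-decreasing subsequence is 3, 3, 12, 20, 20, 21 (positions 2,6,8,10,15,16), of length 6; no longer one exists.

6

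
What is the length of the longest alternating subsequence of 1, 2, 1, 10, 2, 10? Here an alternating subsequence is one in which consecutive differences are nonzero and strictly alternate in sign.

6

A longest alternating subsequence is 1, 2, 1, 10, 2, 10 (positions 1,2,3,4,5,6); its 5 consecutive differences strictly alternate in sign, and length 6 is optimal.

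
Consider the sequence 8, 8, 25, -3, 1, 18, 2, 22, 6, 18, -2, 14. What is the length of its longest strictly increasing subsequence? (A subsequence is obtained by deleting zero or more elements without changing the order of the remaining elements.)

One longest increasing subsequence is -3, 1, 2, 6, 18 (positions 4,5,7,9,10), of length 5; no longer one exists.

5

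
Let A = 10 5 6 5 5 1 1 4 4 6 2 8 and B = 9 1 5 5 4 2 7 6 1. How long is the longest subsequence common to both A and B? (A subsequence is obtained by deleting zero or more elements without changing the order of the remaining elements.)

4

A longest common subsequence is 5, 5, 4, 6 (length 4); the LCS DP confirms no longer common subsequence exists.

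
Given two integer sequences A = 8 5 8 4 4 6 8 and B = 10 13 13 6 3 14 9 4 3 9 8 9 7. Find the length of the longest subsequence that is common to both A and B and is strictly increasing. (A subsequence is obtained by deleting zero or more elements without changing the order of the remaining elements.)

2

A longest common strictly increasing subsequence is 6, 8 (length 2); it appears in order in both A and B, and no longer such subsequence exists.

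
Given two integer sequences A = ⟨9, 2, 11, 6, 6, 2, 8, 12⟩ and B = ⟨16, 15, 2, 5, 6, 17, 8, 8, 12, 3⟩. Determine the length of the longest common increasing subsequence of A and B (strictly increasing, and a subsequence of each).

4

A longest common strictly increasing subsequence is 2, 6, 8, 12 (length 4); it appears in order in both A and B, and no longer such subsequence exists.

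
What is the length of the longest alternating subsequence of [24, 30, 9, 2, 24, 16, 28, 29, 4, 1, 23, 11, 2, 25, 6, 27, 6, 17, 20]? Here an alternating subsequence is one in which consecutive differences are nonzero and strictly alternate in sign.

14

Track the best alternating length ending on an up-step vs a down-step at each position: up/down = 1/1, 2/1, 1/3, 1/3, 4/3, 4/5, 6/3, 6/3, 4/7, 1/7, 8/7, 8/9, 8/9, 10/7, 10/11, 12/7, 10/13, 14/13, 14/13.
The maximum over both is 14; one such subsequence is 24, 30, 9, 24, 16, 28, 4, 23, 11, 25, 6, 27, 6, 17.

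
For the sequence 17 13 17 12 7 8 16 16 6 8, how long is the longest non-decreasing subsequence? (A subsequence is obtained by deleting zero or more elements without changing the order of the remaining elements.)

One longest non-decreasing subsequence is 7, 8, 16, 16 (positions 5,6,7,8), of length 4; no longer one exists.

4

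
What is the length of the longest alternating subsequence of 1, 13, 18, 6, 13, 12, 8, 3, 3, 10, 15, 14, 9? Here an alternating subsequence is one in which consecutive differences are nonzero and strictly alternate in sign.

7

Track the best alternating length ending on an up-step vs a down-step at each position: up/down = 1/1, 2/1, 2/1, 2/3, 4/3, 4/5, 4/5, 2/5, 2/5, 6/5, 6/3, 6/7, 6/7.
The maximum over both is 7; one such subsequence is 1, 13, 6, 13, 12, 15, 14.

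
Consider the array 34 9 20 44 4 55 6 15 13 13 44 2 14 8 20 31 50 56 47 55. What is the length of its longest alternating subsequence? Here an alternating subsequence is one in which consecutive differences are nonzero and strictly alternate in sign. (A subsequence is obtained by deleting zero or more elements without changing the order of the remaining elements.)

15

A longest alternating subsequence is 34, 9, 20, 4, 55, 6, 15, 13, 44, 2, 14, 8, 50, 47, 55 (positions 1,2,3,5,6,7,8,9,11,12,13,14,17,19,20); its 14 consecutive differences strictly alternate in sign, and length 15 is optimal.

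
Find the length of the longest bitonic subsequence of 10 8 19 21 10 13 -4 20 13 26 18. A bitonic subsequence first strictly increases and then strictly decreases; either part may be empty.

Let inc[i] be the LIS ending at i and dec[i] the longest strictly decreasing subsequence starting at i. inc = [1, 1, 2, 3, 2, 3, 1, 4, 3, 5, 4], dec = [3, 2, 3, 3, 2, 2, 1, 2, 1, 2, 1].
max_i inc[i]+dec[i]−1 = 6, with one witness 8, 10, 13, 20, 26, 18.

6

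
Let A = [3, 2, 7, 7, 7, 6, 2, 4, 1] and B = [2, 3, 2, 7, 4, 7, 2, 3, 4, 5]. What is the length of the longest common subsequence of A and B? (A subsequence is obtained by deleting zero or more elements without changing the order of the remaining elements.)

6

Backtracking the LCS table gives one alignment: 3 (A1,B2) → 2 (A2,B3) → 7 (A3,B4) → 7 (A5,B6) → 2 (A7,B7) → 4 (A8,B9).
So the longest common subsequence has length 6.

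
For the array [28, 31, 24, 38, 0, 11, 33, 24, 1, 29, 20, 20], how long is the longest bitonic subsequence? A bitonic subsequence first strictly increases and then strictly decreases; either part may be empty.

6

Let inc[i] be the LIS ending at i and dec[i] the longest strictly decreasing subsequence starting at i. inc = [1, 2, 1, 3, 1, 2, 3, 3, 2, 4, 3, 3], dec = [4, 4, 3, 4, 1, 2, 3, 2, 1, 2, 1, 1].
max_i inc[i]+dec[i]−1 = 6, with one witness 28, 31, 38, 33, 29, 20.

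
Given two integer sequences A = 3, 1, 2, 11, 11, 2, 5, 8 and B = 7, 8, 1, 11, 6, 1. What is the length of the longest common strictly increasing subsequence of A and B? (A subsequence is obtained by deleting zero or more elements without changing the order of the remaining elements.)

A longest common strictly increasing subsequence is 1, 11 (length 2); it appears in order in both A and B, and no longer such subsequence exists.

2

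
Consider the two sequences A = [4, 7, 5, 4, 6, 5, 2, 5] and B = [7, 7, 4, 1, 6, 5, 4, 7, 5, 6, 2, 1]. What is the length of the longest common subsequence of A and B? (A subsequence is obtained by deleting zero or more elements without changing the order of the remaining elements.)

5

Backtracking the LCS table gives one alignment: 4 (A1,B7) → 7 (A2,B8) → 5 (A3,B9) → 6 (A5,B10) → 2 (A7,B11).
So the longest common subsequence has length 5.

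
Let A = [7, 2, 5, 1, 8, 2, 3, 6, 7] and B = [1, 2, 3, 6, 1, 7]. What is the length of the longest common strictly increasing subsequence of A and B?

5

A longest common strictly increasing subsequence is 1, 2, 3, 6, 7 (length 5); it appears in order in both A and B, and no longer such subsequence exists.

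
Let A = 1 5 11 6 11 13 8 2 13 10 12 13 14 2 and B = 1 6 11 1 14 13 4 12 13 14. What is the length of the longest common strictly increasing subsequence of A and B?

6

For each value that appears in both, track the longest common increasing run ending there.
The best achievable length is 6; one witness is 1, 6, 11, 12, 13, 14 (A-positions 1,4,5,11,12,13, B-positions 1,2,3,8,9,10).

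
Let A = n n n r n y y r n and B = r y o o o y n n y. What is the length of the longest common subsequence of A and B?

4

A longest common subsequence is ryyn (length 4); the LCS DP confirms no longer common subsequence exists.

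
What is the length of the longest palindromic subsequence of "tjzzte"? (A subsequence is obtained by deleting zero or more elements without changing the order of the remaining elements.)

4

One longest palindromic subsequence is tzzt (positions 1,3,4,5); it reads the same forward and backward, and the interval DP gives dp[1][6] = 4.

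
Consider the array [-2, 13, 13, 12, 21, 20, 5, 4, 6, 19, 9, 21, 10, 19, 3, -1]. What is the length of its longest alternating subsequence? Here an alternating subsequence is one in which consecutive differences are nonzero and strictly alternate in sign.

A longest alternating subsequence is -2, 13, 12, 21, 5, 19, 9, 21, 10, 19, 3 (positions 1,2,4,5,7,10,11,12,13,14,15); its 10 consecutive differences strictly alternate in sign, and length 11 is optimal.

11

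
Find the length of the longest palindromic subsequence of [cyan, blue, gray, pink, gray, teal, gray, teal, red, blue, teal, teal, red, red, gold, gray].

7

Using dp[i][j] = 2 + dp[i+1][j−1] if the ends match, else max(dp[i+1][j], dp[i][j−1]):
dp[1][16] = 7. A witness is gray teal teal blue teal teal gray at positions 3,6,8,10,11,12,16.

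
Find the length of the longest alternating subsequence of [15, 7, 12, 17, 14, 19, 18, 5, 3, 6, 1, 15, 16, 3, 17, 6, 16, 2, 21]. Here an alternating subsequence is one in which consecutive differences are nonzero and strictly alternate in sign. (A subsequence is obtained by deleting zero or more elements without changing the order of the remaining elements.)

15

Track the best alternating length ending on an up-step vs a down-step at each position: up/down = 1/1, 1/2, 3/2, 3/1, 3/4, 5/1, 5/6, 1/6, 1/6, 7/6, 1/8, 9/6, 9/6, 9/10, 11/6, 11/12, 13/12, 9/14, 15/1.
The maximum over both is 15; one such subsequence is 15, 7, 17, 14, 19, 5, 6, 1, 15, 3, 17, 6, 16, 2, 21.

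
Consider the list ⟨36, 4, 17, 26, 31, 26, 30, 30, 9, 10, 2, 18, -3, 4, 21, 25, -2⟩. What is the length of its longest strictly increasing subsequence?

6

Scanning left to right, the best length ending at each element is: 36→1, 4→1, 17→2, 26→3, 31→4, 26→3, 30→4, 30→4, 9→2, 10→3, 2→1, 18→4, -3→1, 4→2, 21→5, 25→6, -2→2.
So the longest increasing subsequence has length 6, e.g. 4, 9, 10, 18, 21, 25.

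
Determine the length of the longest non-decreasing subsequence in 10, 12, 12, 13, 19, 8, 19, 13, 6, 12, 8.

6

Scanning left to right, the best length ending at each element is: 10→1, 12→2, 12→3, 13→4, 19→5, 8→1, 19→6, 13→5, 6→1, 12→4, 8→2.
So the longest non-decreasing subsequence has length 6, e.g. 10, 12, 12, 13, 19, 19.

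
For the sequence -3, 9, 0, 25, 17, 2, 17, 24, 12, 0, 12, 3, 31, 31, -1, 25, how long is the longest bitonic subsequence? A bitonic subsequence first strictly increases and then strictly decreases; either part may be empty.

8

Let inc[i] be the LIS ending at i and dec[i] the longest strictly decreasing subsequence starting at i. inc = [1, 2, 2, 3, 3, 3, 4, 5, 4, 2, 4, 4, 6, 6, 2, 6], dec = [1, 4, 2, 5, 4, 3, 4, 4, 3, 2, 3, 2, 2, 2, 1, 1].
max_i inc[i]+dec[i]−1 = 8, with one witness -3, 0, 2, 17, 24, 12, 3, -1.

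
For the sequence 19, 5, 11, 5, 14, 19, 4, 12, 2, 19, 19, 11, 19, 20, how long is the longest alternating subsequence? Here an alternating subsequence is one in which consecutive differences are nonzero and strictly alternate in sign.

11

Track the best alternating length ending on an up-step vs a down-step at each position: up/down = 1/1, 1/2, 3/2, 1/4, 5/2, 5/1, 1/6, 7/6, 1/8, 9/1, 9/1, 9/10, 11/1, 11/1.
The maximum over both is 11; one such subsequence is 19, 5, 11, 5, 14, 4, 12, 2, 19, 11, 19.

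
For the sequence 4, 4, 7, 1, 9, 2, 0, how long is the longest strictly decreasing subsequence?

3

Let dp[i] be the longest decreasing subsequence ending at position i. Then dp = [1, 1, 1, 2, 1, 2, 3].
The maximum is 3; one witness is 4, 1, 0 at positions 1,4,7.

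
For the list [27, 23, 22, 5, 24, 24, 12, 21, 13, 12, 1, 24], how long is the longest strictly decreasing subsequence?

Let dp[i] be the longest decreasing subsequence ending at position i. Then dp = [1, 2, 3, 4, 2, 2, 4, 4, 5, 6, 7, 2].
The maximum is 7; one witness is 27, 23, 22, 21, 13, 12, 1 at positions 1,2,3,8,9,10,11.

7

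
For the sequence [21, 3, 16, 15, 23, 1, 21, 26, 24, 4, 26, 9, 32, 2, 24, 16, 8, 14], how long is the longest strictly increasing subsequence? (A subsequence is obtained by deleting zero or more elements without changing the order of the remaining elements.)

Scanning left to right, the best length ending at each element is: 21→1, 3→1, 16→2, 15→2, 23→3, 1→1, 21→3, 26→4, 24→4, 4→2, 26→5, 9→3, 32→6, 2→2, 24→4, 16→4, 8→3, 14→4.
So the longest increasing subsequence has length 6, e.g. 3, 16, 23, 24, 26, 32.

6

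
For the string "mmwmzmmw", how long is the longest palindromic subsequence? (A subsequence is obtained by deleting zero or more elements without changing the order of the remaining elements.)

One longest palindromic subsequence is wmmmw (positions 3,4,6,7,8); it reads the same forward and backward, and the interval DP gives dp[1][8] = 5.

5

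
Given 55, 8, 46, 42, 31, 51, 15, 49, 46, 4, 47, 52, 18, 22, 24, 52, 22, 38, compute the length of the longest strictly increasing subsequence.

One longest increasing subsequence is 8, 15, 18, 22, 24, 52 (positions 2,7,13,14,15,16), of length 6; no longer one exists.

6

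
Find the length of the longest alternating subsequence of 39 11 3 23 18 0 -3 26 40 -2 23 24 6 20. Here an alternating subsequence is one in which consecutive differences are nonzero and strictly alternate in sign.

9

A longest alternating subsequence is 39, 11, 23, 18, 26, -2, 23, 6, 20 (positions 1,2,4,5,8,10,11,13,14); its 8 consecutive differences strictly alternate in sign, and length 9 is optimal.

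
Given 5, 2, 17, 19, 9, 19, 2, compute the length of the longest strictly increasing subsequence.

Let dp[i] be the longest increasing subsequence ending at position i. Then dp = [1, 1, 2, 3, 2, 3, 1].
The maximum is 3; one witness is 5, 17, 19 at positions 1,3,4.

3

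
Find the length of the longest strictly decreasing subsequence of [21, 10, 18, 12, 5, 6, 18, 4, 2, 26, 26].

6

Scanning left to right, the best length ending at each element is: 21→1, 10→2, 18→2, 12→3, 5→4, 6→4, 18→2, 4→5, 2→6, 26→1, 26→1.
So the longest decreasing subsequence has length 6, e.g. 21, 18, 12, 5, 4, 2.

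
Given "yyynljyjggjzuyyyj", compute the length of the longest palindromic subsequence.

One longest palindromic subsequence is yyyjggjyyy (positions 2,3,7,8,9,10,11,14,15,16); it reads the same forward and backward, and the interval DP gives dp[1][17] = 10.

10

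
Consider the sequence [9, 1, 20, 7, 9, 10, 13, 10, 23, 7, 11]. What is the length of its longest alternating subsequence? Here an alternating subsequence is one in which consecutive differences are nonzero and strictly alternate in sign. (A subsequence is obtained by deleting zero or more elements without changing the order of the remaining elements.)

9

Track the best alternating length ending on an up-step vs a down-step at each position: up/down = 1/1, 1/2, 3/1, 3/4, 5/4, 5/4, 5/4, 5/6, 7/1, 3/8, 9/8.
The maximum over both is 9; one such subsequence is 9, 1, 20, 7, 13, 10, 23, 7, 11.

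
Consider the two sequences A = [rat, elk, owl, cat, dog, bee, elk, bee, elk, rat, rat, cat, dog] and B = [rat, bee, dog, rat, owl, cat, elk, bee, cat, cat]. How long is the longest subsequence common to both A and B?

6

A longest common subsequence is rat, owl, cat, elk, bee, cat (length 6); the LCS DP confirms no longer common subsequence exists.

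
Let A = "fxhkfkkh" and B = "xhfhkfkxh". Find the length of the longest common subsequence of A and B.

Backtracking the LCS table gives one alignment: f (A1,B3) → h (A3,B4) → k (A4,B5) → f (A5,B6) → k (A6,B7) → h (A8,B9).
So the longest common subsequence has length 6.

6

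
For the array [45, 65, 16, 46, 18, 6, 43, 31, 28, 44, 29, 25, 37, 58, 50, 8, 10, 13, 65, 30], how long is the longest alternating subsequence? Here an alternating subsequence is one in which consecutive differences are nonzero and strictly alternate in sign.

13

Track the best alternating length ending on an up-step vs a down-step at each position: up/down = 1/1, 2/1, 1/3, 4/3, 4/5, 1/5, 6/5, 6/7, 6/7, 8/5, 8/9, 6/9, 10/9, 10/3, 10/11, 6/11, 12/11, 12/11, 12/1, 12/13.
The maximum over both is 13; one such subsequence is 45, 65, 16, 46, 18, 43, 31, 44, 29, 58, 50, 65, 30.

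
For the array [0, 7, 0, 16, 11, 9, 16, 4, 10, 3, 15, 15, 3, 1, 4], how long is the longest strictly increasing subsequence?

Scanning left to right, the best length ending at each element is: 0→1, 7→2, 0→1, 16→3, 11→3, 9→3, 16→4, 4→2, 10→4, 3→2, 15→5, 15→5, 3→2, 1→2, 4→3.
So the longest increasing subsequence has length 5, e.g. 0, 7, 9, 10, 15.

5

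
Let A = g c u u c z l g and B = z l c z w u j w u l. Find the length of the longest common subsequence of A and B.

Backtracking the LCS table gives one alignment: c (A2,B3) → u (A3,B6) → u (A4,B9) → l (A7,B10).
So the longest common subsequence has length 4.

4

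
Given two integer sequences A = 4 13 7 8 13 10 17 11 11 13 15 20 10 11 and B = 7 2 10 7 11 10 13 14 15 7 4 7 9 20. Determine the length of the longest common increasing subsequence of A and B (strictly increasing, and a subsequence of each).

A longest common strictly increasing subsequence is 7, 10, 11, 13, 15, 20 (length 6); it appears in order in both A and B, and no longer such subsequence exists.

6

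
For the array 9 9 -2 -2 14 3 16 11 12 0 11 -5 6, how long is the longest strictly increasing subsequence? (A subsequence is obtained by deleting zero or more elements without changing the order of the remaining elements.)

4

Let dp[i] be the longest increasing subsequence ending at position i. Then dp = [1, 1, 1, 1, 2, 2, 3, 3, 4, 2, 3, 1, 3].
The maximum is 4; one witness is -2, 3, 11, 12 at positions 3,6,8,9.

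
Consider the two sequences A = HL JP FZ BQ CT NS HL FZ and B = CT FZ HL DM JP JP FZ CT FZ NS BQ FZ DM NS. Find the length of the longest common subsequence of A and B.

6

Backtracking the LCS table gives one alignment: HL (A1,B3) → JP (A2,B6) → FZ (A3,B7) → CT (A5,B8) → NS (A6,B10) → FZ (A8,B12).
So the longest common subsequence has length 6.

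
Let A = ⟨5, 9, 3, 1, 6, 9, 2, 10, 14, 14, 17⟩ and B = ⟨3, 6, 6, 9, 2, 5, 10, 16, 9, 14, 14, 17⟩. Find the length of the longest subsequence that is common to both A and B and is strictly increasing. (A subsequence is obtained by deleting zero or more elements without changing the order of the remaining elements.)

6

A longest common strictly increasing subsequence is 3, 6, 9, 10, 14, 17 (length 6); it appears in order in both A and B, and no longer such subsequence exists.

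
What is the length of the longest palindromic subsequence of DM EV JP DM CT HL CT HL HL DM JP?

One longest palindromic subsequence is JP DM HL HL HL DM JP (positions 3,4,6,8,9,10,11); it reads the same forward and backward, and the interval DP gives dp[1][11] = 7.

7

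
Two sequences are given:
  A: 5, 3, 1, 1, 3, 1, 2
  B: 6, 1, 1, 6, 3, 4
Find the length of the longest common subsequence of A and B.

Backtracking the LCS table gives one alignment: 1 (A3,B2) → 1 (A4,B3) → 3 (A5,B5).
So the longest common subsequence has length 3.

3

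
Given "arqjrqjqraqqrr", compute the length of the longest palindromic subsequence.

One longest palindromic subsequence is rrqqaqqrr (positions 2,5,6,8,10,11,12,13,14); it reads the same forward and backward, and the interval DP gives dp[1][14] = 9.

9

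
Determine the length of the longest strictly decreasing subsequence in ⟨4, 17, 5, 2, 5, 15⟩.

3

Scanning left to right, the best length ending at each element is: 4→1, 17→1, 5→2, 2→3, 5→2, 15→2.
So the longest decreasing subsequence has length 3, e.g. 17, 5, 2.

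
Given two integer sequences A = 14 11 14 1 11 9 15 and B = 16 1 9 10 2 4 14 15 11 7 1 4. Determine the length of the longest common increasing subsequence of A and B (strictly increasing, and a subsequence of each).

For each value that appears in both, track the longest common increasing run ending there.
The best achievable length is 3; one witness is 1, 9, 15 (A-positions 4,6,7, B-positions 2,3,8).

3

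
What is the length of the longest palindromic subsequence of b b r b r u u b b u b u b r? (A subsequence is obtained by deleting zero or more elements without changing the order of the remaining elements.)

10

One longest palindromic subsequence is rbuubbuubr (positions 3,4,6,7,8,9,10,12,13,14); it reads the same forward and backward, and the interval DP gives dp[1][14] = 10.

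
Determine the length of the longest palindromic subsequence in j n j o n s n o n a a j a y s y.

9

One longest palindromic subsequence is jnonsnonj (positions 1,2,4,5,6,7,8,9,12); it reads the same forward and backward, and the interval DP gives dp[1][16] = 9.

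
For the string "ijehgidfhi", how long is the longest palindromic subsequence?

5

One longest palindromic subsequence is ihfhi (positions 1,4,8,9,10); it reads the same forward and backward, and the interval DP gives dp[1][10] = 5.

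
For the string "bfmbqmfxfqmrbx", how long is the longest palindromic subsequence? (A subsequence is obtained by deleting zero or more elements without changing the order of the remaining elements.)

Using dp[i][j] = 2 + dp[i+1][j−1] if the ends match, else max(dp[i+1][j], dp[i][j−1]):
dp[1][14] = 9. A witness is bmqfxfqmb at positions 1,3,5,7,8,9,10,11,13.

9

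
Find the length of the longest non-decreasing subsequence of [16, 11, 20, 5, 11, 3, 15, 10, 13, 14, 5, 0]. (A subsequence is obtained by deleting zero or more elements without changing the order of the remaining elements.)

4

Let dp[i] be the longest non-decreasing subsequence ending at position i. Then dp = [1, 1, 2, 1, 2, 1, 3, 2, 3, 4, 2, 1].
The maximum is 4; one witness is 11, 11, 13, 14 at positions 2,5,9,10.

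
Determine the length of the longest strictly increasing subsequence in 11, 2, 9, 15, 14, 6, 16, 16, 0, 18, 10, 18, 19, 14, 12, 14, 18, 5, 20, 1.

7

One longest increasing subsequence is 2, 9, 15, 16, 18, 19, 20 (positions 2,3,4,7,10,13,19), of length 7; no longer one exists.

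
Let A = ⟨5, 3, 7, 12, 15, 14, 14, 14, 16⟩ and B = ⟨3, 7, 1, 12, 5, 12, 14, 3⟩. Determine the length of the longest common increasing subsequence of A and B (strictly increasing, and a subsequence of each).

4

For each value that appears in both, track the longest common increasing run ending there.
The best achievable length is 4; one witness is 3, 7, 12, 14 (A-positions 2,3,4,6, B-positions 1,2,4,7).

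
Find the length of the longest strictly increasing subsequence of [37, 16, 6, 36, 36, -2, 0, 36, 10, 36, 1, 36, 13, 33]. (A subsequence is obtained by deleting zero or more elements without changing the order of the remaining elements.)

Scanning left to right, the best length ending at each element is: 37→1, 16→1, 6→1, 36→2, 36→2, -2→1, 0→2, 36→3, 10→3, 36→4, 1→3, 36→4, 13→4, 33→5.
So the longest increasing subsequence has length 5, e.g. -2, 0, 10, 13, 33.

5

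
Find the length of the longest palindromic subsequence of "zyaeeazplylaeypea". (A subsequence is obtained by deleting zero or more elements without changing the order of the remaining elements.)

Using dp[i][j] = 2 + dp[i+1][j−1] if the ends match, else max(dp[i+1][j], dp[i][j−1]):
dp[1][17] = 11. A witness is aeealylaeea at positions 3,4,5,6,9,10,11,12,13,16,17.

11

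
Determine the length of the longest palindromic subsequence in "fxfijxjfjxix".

9

One longest palindromic subsequence is xixjfjxix (positions 2,4,6,7,8,9,10,11,12); it reads the same forward and backward, and the interval DP gives dp[1][12] = 9.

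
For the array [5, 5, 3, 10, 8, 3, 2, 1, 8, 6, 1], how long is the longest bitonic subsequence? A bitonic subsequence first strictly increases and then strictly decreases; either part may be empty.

6

One longest bitonic subsequence is 5, 10, 8, 3, 2, 1 (positions 1,4,5,6,7,11): it rises to 10 then falls. Length 6 is optimal.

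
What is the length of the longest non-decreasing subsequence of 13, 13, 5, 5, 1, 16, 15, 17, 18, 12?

One longest non-decreasing subsequence is 13, 13, 16, 17, 18 (positions 1,2,6,8,9), of length 5; no longer one exists.

5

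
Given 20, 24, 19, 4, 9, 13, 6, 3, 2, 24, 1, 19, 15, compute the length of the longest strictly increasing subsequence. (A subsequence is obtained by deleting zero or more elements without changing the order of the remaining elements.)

4

Scanning left to right, the best length ending at each element is: 20→1, 24→2, 19→1, 4→1, 9→2, 13→3, 6→2, 3→1, 2→1, 24→4, 1→1, 19→4, 15→4.
So the longest increasing subsequence has length 4, e.g. 4, 9, 13, 24.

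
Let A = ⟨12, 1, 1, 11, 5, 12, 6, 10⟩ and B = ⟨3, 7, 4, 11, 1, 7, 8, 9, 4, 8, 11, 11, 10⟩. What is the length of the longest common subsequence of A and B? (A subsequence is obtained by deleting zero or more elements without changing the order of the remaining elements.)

3

Backtracking the LCS table gives one alignment: 1 (A2,B5) → 11 (A4,B12) → 10 (A8,B13).
So the longest common subsequence has length 3.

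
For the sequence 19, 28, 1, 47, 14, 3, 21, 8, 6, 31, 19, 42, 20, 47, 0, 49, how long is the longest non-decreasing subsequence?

Let dp[i] be the longest non-decreasing subsequence ending at position i. Then dp = [1, 2, 1, 3, 2, 2, 3, 3, 3, 4, 4, 5, 5, 6, 1, 7].
The maximum is 7; one witness is 1, 14, 21, 31, 42, 47, 49 at positions 3,5,7,10,12,14,16.

7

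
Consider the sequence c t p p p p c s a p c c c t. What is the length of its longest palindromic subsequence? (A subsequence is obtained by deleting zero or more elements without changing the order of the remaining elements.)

7

One longest palindromic subsequence is tpppppt (positions 2,3,4,5,6,10,14); it reads the same forward and backward, and the interval DP gives dp[1][14] = 7.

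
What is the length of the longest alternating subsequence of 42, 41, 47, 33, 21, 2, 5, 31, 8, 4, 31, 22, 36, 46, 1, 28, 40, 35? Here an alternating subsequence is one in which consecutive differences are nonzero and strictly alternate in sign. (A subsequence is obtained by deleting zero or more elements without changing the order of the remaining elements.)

Track the best alternating length ending on an up-step vs a down-step at each position: up/down = 1/1, 1/2, 3/1, 1/4, 1/4, 1/4, 5/4, 5/4, 5/6, 5/6, 7/4, 7/8, 9/4, 9/4, 1/10, 11/10, 11/10, 11/12.
The maximum over both is 12; one such subsequence is 42, 41, 47, 21, 31, 8, 31, 22, 36, 1, 40, 35.

12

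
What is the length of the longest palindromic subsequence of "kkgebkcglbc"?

Using dp[i][j] = 2 + dp[i+1][j−1] if the ends match, else max(dp[i+1][j], dp[i][j−1]):
dp[1][11] = 3. A witness is cbc at positions 7,10,11.

3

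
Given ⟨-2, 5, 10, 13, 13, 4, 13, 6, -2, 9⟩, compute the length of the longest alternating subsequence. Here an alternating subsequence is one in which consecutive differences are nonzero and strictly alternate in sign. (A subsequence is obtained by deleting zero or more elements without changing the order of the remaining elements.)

6

A longest alternating subsequence is -2, 5, 4, 13, 6, 9 (positions 1,2,6,7,8,10); its 5 consecutive differences strictly alternate in sign, and length 6 is optimal.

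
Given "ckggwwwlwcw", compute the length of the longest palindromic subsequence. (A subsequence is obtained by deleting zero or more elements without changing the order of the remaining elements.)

One longest palindromic subsequence is cwwwwc (positions 1,5,6,7,9,10); it reads the same forward and backward, and the interval DP gives dp[1][11] = 6.

6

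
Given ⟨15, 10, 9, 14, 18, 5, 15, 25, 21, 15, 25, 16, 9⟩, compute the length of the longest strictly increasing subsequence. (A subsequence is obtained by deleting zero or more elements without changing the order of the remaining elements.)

5

Scanning left to right, the best length ending at each element is: 15→1, 10→1, 9→1, 14→2, 18→3, 5→1, 15→3, 25→4, 21→4, 15→3, 25→5, 16→4, 9→2.
So the longest increasing subsequence has length 5, e.g. 10, 14, 18, 21, 25.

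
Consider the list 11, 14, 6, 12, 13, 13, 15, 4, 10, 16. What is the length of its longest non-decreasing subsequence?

Scanning left to right, the best length ending at each element is: 11→1, 14→2, 6→1, 12→2, 13→3, 13→4, 15→5, 4→1, 10→2, 16→6.
So the longest non-decreasing subsequence has length 6, e.g. 11, 12, 13, 13, 15, 16.

6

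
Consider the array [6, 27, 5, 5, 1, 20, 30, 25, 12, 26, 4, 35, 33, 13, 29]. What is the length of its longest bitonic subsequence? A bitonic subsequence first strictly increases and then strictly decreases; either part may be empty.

7

Let inc[i] be the LIS ending at i and dec[i] the longest strictly decreasing subsequence starting at i. inc = [1, 2, 1, 1, 1, 2, 3, 3, 2, 4, 2, 5, 5, 3, 5], dec = [3, 4, 2, 2, 1, 3, 4, 3, 2, 2, 1, 3, 2, 1, 1].
max_i inc[i]+dec[i]−1 = 7, with one witness 6, 20, 25, 26, 35, 33, 29.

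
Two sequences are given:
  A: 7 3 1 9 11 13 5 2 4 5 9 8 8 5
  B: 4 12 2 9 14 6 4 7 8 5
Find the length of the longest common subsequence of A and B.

A longest common subsequence is 9, 4, 8, 5 (length 4); the LCS DP confirms no longer common subsequence exists.

4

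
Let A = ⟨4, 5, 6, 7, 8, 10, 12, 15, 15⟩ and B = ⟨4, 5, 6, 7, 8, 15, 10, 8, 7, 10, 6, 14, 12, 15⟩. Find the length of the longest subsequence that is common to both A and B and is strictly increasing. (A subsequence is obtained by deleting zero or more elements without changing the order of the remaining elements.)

For each value that appears in both, track the longest common increasing run ending there.
The best achievable length is 8; one witness is 4, 5, 6, 7, 8, 10, 12, 15 (A-positions 1,2,3,4,5,6,7,8, B-positions 1,2,3,4,5,7,13,14).

8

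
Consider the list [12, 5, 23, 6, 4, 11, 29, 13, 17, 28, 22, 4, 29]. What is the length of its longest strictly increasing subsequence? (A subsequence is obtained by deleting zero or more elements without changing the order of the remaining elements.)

Scanning left to right, the best length ending at each element is: 12→1, 5→1, 23→2, 6→2, 4→1, 11→3, 29→4, 13→4, 17→5, 28→6, 22→6, 4→1, 29→7.
So the longest increasing subsequence has length 7, e.g. 5, 6, 11, 13, 17, 28, 29.

7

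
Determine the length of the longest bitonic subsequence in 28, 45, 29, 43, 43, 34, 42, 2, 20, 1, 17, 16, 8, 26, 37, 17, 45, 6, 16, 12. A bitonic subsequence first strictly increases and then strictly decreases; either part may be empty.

Let inc[i] be the LIS ending at i and dec[i] the longest strictly decreasing subsequence starting at i. inc = [1, 2, 2, 3, 3, 3, 4, 1, 2, 1, 2, 2, 2, 3, 4, 3, 5, 2, 3, 3], dec = [6, 8, 6, 7, 7, 6, 6, 2, 5, 1, 4, 3, 2, 4, 4, 3, 3, 1, 2, 1].
max_i inc[i]+dec[i]−1 = 9, with one witness 28, 45, 43, 42, 20, 17, 16, 8, 6.

9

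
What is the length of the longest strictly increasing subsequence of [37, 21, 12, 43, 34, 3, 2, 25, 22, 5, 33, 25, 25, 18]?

3

Let dp[i] be the longest increasing subsequence ending at position i. Then dp = [1, 1, 1, 2, 2, 1, 1, 2, 2, 2, 3, 3, 3, 3].
The maximum is 3; one witness is 21, 25, 33 at positions 2,8,11.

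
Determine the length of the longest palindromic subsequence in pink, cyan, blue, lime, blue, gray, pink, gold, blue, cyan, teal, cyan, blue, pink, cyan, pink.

11

One longest palindromic subsequence is pink cyan pink blue cyan teal cyan blue pink cyan pink (positions 1,2,7,9,10,11,12,13,14,15,16); it reads the same forward and backward, and the interval DP gives dp[1][16] = 11.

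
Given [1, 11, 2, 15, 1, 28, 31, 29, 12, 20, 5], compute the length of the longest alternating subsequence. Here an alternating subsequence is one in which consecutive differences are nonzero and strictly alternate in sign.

9

A longest alternating subsequence is 1, 11, 2, 15, 1, 28, 12, 20, 5 (positions 1,2,3,4,5,6,9,10,11); its 8 consecutive differences strictly alternate in sign, and length 9 is optimal.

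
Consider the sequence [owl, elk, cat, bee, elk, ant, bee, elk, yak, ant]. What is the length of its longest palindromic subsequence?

Using dp[i][j] = 2 + dp[i+1][j−1] if the ends match, else max(dp[i+1][j], dp[i][j−1]):
dp[1][10] = 5. A witness is elk bee ant bee elk at positions 2,4,6,7,8.

5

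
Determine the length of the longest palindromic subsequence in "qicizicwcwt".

One longest palindromic subsequence is cizic (positions 3,4,5,6,9); it reads the same forward and backward, and the interval DP gives dp[1][11] = 5.

5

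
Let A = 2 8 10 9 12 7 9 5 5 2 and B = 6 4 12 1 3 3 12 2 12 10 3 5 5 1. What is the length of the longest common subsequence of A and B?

A longest common subsequence is 2, 10, 5, 5 (length 4); the LCS DP confirms no longer common subsequence exists.

4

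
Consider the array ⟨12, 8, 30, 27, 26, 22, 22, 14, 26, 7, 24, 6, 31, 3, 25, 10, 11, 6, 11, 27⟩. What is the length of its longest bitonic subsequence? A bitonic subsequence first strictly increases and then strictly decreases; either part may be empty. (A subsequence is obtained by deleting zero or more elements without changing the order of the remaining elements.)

9

One longest bitonic subsequence is 12, 30, 27, 26, 22, 14, 7, 6, 3 (positions 1,3,4,5,7,8,10,12,14): it rises to 30 then falls. Length 9 is optimal.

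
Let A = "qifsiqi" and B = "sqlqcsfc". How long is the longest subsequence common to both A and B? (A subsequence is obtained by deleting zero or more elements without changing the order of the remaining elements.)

Backtracking the LCS table gives one alignment: q (A1,B4) → f (A3,B7).
So the longest common subsequence has length 2.

2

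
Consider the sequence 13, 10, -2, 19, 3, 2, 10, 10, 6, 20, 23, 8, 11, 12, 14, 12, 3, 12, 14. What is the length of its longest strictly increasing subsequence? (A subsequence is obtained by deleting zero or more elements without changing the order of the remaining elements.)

Let dp[i] be the longest increasing subsequence ending at position i. Then dp = [1, 1, 1, 2, 2, 2, 3, 3, 3, 4, 5, 4, 5, 6, 7, 6, 3, 6, 7].
The maximum is 7; one witness is -2, 3, 6, 8, 11, 12, 14 at positions 3,5,9,12,13,14,15.

7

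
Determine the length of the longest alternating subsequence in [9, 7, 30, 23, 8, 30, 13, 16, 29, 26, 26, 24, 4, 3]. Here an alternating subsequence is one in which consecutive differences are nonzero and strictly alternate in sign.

Track the best alternating length ending on an up-step vs a down-step at each position: up/down = 1/1, 1/2, 3/1, 3/4, 3/4, 5/1, 5/6, 7/6, 7/6, 7/8, 7/8, 7/8, 1/8, 1/8.
The maximum over both is 8; one such subsequence is 9, 7, 30, 23, 30, 13, 29, 26.

8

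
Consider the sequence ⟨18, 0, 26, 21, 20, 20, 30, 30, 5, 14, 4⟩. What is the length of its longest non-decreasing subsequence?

5

Let dp[i] be the longest non-decreasing subsequence ending at position i. Then dp = [1, 1, 2, 2, 2, 3, 4, 5, 2, 3, 2].
The maximum is 5; one witness is 18, 20, 20, 30, 30 at positions 1,5,6,7,8.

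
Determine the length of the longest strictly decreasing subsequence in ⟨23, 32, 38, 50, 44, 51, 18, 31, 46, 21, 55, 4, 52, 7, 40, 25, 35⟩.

5

Let dp[i] be the longest decreasing subsequence ending at position i. Then dp = [1, 1, 1, 1, 2, 1, 3, 3, 2, 4, 1, 5, 2, 5, 3, 4, 4].
The maximum is 5; one witness is 50, 44, 31, 21, 4 at positions 4,5,8,10,12.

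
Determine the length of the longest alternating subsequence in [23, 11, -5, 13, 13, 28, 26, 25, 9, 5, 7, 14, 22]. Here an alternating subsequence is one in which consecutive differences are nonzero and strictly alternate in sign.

Track the best alternating length ending on an up-step vs a down-step at each position: up/down = 1/1, 1/2, 1/2, 3/2, 3/2, 3/1, 3/4, 3/4, 3/4, 3/4, 5/4, 5/4, 5/4.
The maximum over both is 5; one such subsequence is 23, 11, 13, 5, 7.

5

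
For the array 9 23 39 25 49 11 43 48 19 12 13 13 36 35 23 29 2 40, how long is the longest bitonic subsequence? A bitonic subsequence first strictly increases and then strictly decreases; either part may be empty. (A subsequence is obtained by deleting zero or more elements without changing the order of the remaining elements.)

Let inc[i] be the LIS ending at i and dec[i] the longest strictly decreasing subsequence starting at i. inc = [1, 2, 3, 3, 4, 2, 4, 5, 3, 3, 4, 4, 5, 5, 5, 6, 1, 7], dec = [2, 4, 5, 4, 6, 2, 5, 5, 3, 2, 2, 2, 4, 3, 2, 2, 1, 1].
max_i inc[i]+dec[i]−1 = 9, with one witness 9, 23, 39, 49, 48, 36, 35, 29, 2.

9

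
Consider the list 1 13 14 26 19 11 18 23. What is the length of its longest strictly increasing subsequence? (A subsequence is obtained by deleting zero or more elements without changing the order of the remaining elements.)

One longest increasing subsequence is 1, 13, 14, 19, 23 (positions 1,2,3,5,8), of length 5; no longer one exists.

5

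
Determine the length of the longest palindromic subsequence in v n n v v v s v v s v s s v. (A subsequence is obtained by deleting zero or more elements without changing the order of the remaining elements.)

9

One longest palindromic subsequence is vvvvsvvvv (positions 1,4,5,6,7,8,9,11,14); it reads the same forward and backward, and the interval DP gives dp[1][14] = 9.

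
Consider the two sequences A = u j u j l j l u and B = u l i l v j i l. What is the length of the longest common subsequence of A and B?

Backtracking the LCS table gives one alignment: u (A1,B1) → l (A5,B4) → j (A6,B6) → l (A7,B8).
So the longest common subsequence has length 4.

4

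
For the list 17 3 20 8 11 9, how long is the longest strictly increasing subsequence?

3

Scanning left to right, the best length ending at each element is: 17→1, 3→1, 20→2, 8→2, 11→3, 9→3.
So the longest increasing subsequence has length 3, e.g. 3, 8, 11.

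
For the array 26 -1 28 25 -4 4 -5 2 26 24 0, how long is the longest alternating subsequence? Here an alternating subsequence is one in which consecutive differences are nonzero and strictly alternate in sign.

A longest alternating subsequence is 26, -1, 28, -4, 4, -5, 26, 24 (positions 1,2,3,5,6,7,9,10); its 7 consecutive differences strictly alternate in sign, and length 8 is optimal.

8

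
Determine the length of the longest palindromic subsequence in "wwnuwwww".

6

Using dp[i][j] = 2 + dp[i+1][j−1] if the ends match, else max(dp[i+1][j], dp[i][j−1]):
dp[1][8] = 6. A witness is wwwwww at positions 1,2,5,6,7,8.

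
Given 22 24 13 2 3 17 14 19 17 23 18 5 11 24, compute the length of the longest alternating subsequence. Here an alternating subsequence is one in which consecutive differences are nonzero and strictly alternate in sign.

Track the best alternating length ending on an up-step vs a down-step at each position: up/down = 1/1, 2/1, 1/3, 1/3, 4/3, 4/3, 4/5, 6/3, 6/7, 8/3, 8/9, 4/9, 10/9, 10/1.
The maximum over both is 10; one such subsequence is 22, 24, 13, 17, 14, 19, 17, 23, 5, 11.

10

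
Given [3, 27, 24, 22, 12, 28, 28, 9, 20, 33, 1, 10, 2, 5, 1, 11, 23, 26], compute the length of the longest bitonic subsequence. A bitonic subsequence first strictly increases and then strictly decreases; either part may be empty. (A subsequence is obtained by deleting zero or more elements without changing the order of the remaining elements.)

Let inc[i] be the LIS ending at i and dec[i] the longest strictly decreasing subsequence starting at i. inc = [1, 2, 2, 2, 2, 3, 3, 2, 3, 4, 1, 3, 2, 3, 1, 4, 5, 6], dec = [3, 7, 6, 5, 4, 5, 5, 3, 4, 4, 1, 3, 2, 2, 1, 1, 1, 1].
max_i inc[i]+dec[i]−1 = 8, with one witness 3, 27, 24, 22, 20, 10, 5, 1.

8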